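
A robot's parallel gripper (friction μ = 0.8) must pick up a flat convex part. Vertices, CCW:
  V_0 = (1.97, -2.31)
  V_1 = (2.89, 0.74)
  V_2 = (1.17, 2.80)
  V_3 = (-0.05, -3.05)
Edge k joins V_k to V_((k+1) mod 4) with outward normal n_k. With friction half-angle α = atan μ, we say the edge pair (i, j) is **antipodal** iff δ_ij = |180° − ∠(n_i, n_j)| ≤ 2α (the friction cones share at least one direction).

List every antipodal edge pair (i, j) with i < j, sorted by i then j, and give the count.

count = 4; pairs: (0,2), (1,2), (1,3), (2,3)

α = atan 0.8 = 38.66°;  2α = 77.32°
n_0 = (+0.9574, -0.2888)
n_1 = (+0.7676, +0.6409)
n_2 = (-0.9789, +0.2042)
n_3 = (+0.3440, -0.9390)
  (0,1): δ = 123.35°  ·
  (0,2): δ = 5.01°  ✓
  (0,3): δ = 126.91°  ·
  (1,2): δ = 51.64°  ✓
  (1,3): δ = 70.26°  ✓
  (2,3): δ = 58.10°  ✓
antipodal pairs: 4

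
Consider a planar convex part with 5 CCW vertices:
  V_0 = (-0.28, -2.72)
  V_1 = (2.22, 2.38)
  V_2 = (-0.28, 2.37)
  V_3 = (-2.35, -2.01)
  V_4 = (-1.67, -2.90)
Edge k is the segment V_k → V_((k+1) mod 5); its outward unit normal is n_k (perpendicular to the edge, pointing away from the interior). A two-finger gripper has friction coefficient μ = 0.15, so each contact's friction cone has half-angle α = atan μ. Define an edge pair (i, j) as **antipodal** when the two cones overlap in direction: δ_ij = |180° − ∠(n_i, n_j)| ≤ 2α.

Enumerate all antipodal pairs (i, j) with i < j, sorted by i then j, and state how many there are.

α = atan 0.15 = 8.53°;  2α = 17.06°
n_0 = (+0.8979, -0.4402)
n_1 = (-0.0040, +1.0000)
n_2 = (-0.9041, +0.4273)
n_3 = (-0.7946, -0.6071)
n_4 = (+0.1284, -0.9917)
  (0,1): δ = 63.66°  ·
  (0,2): δ = 0.82°  ✓
  (0,3): δ = 63.50°  ·
  (0,4): δ = 123.49°  ·
  (1,2): δ = 115.52°  ·
  (1,3): δ = 52.85°  ·
  (1,4): δ = 7.15°  ✓
  (2,3): δ = 117.32°  ·
  (2,4): δ = 57.33°  ·
  (3,4): δ = 120.00°  ·
antipodal pairs: 2

count = 2; pairs: (0,2), (1,4)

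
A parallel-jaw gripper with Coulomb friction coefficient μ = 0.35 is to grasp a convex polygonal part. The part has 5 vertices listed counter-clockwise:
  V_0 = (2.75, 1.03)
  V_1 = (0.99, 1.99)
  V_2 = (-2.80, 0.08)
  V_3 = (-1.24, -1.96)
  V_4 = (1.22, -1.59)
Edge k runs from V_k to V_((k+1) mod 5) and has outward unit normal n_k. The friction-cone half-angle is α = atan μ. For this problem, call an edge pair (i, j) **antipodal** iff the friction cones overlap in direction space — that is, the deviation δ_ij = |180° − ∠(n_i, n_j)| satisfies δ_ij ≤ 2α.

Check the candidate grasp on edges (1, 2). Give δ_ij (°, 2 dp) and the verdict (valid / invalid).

δ = 79.34°, invalid

α = atan 0.35 = 19.29°;  2α = 38.58°
edge 1: e_1 = (-3.79, -1.91);  n_1 = (-0.4500, +0.8930)
edge 2: e_2 = (+1.56, -2.04);  n_2 = (-0.7944, -0.6075)
∠(n_1, n_2) = 100.66°
δ = |180° − 100.66°| = 79.34°
79.34° > 2α = 38.58°  →  invalid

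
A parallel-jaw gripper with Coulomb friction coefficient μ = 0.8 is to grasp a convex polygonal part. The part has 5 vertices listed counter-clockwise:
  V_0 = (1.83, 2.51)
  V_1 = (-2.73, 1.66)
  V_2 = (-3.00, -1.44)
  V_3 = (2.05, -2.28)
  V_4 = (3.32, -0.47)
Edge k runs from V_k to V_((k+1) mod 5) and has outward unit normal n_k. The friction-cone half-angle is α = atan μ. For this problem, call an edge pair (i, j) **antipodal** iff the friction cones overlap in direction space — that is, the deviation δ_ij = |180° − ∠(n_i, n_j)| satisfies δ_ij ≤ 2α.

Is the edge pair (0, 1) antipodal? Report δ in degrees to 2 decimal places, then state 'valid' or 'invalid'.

α = atan 0.8 = 38.66°;  2α = 77.32°
edge 0: e_0 = (-4.56, -0.85);  n_0 = (-0.1832, +0.9831)
edge 1: e_1 = (-0.27, -3.10);  n_1 = (-0.9962, +0.0868)
∠(n_0, n_1) = 74.46°
δ = |180° − 74.46°| = 105.54°
105.54° > 2α = 77.32°  →  invalid

δ = 105.54°, invalid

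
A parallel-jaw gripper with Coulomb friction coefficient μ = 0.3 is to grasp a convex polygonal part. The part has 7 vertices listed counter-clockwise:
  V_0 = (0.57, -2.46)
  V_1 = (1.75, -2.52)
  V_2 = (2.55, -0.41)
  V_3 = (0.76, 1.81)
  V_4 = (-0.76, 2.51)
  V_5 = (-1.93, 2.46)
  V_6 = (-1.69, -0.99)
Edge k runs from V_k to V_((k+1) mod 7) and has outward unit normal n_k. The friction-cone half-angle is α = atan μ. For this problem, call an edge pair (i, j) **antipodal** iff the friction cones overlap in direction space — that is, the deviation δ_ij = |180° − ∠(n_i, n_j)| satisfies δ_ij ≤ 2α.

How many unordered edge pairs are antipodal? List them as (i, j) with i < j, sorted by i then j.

α = atan 0.3 = 16.70°;  2α = 33.40°
n_0 = (-0.0508, -0.9987)
n_1 = (+0.9350, -0.3545)
n_2 = (+0.7785, +0.6277)
n_3 = (+0.4183, +0.9083)
n_4 = (-0.0427, +0.9991)
n_5 = (-0.9976, -0.0694)
n_6 = (-0.5452, -0.8383)
  (0,1): δ = 107.85°  ·
  (0,2): δ = 48.21°  ·
  (0,3): δ = 21.82°  ✓
  (0,4): δ = 5.36°  ✓
  (0,5): δ = 96.89°  ·
  (0,6): δ = 149.87°  ·
  (1,2): δ = 120.36°  ·
  (1,3): δ = 93.96°  ·
  (1,4): δ = 66.79°  ·
  (1,5): δ = 24.74°  ✓
  (1,6): δ = 77.72°  ·
  (2,3): δ = 153.61°  ·
  (2,4): δ = 126.43°  ·
  (2,5): δ = 34.90°  ·
  (2,6): δ = 18.08°  ✓
  (3,4): δ = 152.83°  ·
  (3,5): δ = 61.29°  ·
  (3,6): δ = 8.31°  ✓
  (4,5): δ = 88.47°  ·
  (4,6): δ = 35.49°  ·
  (5,6): δ = 127.02°  ·
antipodal pairs: 5

count = 5; pairs: (0,3), (0,4), (1,5), (2,6), (3,6)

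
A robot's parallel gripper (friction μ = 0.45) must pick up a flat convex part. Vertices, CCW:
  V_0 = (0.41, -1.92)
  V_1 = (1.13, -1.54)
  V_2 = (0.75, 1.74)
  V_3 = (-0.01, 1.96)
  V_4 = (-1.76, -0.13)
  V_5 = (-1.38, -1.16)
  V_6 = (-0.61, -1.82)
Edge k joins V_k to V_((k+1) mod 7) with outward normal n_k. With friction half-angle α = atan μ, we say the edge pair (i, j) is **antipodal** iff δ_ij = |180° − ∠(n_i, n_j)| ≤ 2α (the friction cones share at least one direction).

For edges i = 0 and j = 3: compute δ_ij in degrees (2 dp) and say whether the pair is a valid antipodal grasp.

α = atan 0.45 = 24.23°;  2α = 48.46°
edge 0: e_0 = (+0.72, +0.38);  n_0 = (+0.4668, -0.8844)
edge 3: e_3 = (-1.75, -2.09);  n_3 = (-0.7667, +0.6420)
∠(n_0, n_3) = 157.76°
δ = |180° − 157.76°| = 22.24°
22.24° ≤ 2α = 48.46°  →  valid

δ = 22.24°, valid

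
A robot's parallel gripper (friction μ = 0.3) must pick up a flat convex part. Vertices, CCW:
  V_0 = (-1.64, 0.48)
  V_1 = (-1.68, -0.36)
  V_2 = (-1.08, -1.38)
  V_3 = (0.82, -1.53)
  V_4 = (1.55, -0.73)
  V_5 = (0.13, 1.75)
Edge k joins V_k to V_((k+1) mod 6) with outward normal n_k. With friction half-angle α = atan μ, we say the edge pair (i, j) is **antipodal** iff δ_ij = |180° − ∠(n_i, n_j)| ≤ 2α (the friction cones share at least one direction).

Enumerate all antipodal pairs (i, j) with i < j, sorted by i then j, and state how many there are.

count = 3; pairs: (0,4), (1,4), (3,5)

α = atan 0.3 = 16.70°;  2α = 33.40°
n_0 = (-0.9989, +0.0476)
n_1 = (-0.8619, -0.5070)
n_2 = (-0.0787, -0.9969)
n_3 = (+0.7387, -0.6741)
n_4 = (+0.8678, +0.4969)
n_5 = (-0.5830, +0.8125)
  (0,1): δ = 146.81°  ·
  (0,2): δ = 91.79°  ·
  (0,3): δ = 39.65°  ·
  (0,4): δ = 32.52°  ✓
  (0,5): δ = 128.39°  ·
  (1,2): δ = 124.98°  ·
  (1,3): δ = 72.85°  ·
  (1,4): δ = 0.67°  ✓
  (1,5): δ = 95.19°  ·
  (2,3): δ = 127.87°  ·
  (2,4): δ = 55.69°  ·
  (2,5): δ = 40.17°  ·
  (3,4): δ = 107.82°  ·
  (3,5): δ = 11.96°  ✓
  (4,5): δ = 84.13°  ·
antipodal pairs: 3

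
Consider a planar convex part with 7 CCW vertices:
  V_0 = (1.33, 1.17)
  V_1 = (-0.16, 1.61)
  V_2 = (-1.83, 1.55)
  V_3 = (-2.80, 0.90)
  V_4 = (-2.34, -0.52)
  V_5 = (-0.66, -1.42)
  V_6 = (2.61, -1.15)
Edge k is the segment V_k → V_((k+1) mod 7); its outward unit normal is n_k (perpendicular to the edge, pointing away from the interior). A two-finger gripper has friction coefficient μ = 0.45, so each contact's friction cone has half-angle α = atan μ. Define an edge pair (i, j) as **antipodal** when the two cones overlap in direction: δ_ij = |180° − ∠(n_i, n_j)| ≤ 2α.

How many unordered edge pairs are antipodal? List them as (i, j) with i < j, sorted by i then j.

α = atan 0.45 = 24.23°;  2α = 48.46°
n_0 = (+0.2832, +0.9591)
n_1 = (-0.0359, +0.9994)
n_2 = (-0.5567, +0.8307)
n_3 = (-0.9513, -0.3082)
n_4 = (-0.4722, -0.8815)
n_5 = (+0.0823, -0.9966)
n_6 = (+0.8756, +0.4831)
  (0,1): δ = 161.49°  ·
  (0,2): δ = 129.72°  ·
  (0,3): δ = 55.60°  ·
  (0,4): δ = 11.73°  ✓
  (0,5): δ = 21.17°  ✓
  (0,6): δ = 135.34°  ·
  (1,2): δ = 148.23°  ·
  (1,3): δ = 74.11°  ·
  (1,4): δ = 30.24°  ✓
  (1,5): δ = 2.66°  ✓
  (1,6): δ = 116.83°  ·
  (2,3): δ = 105.88°  ·
  (2,4): δ = 62.00°  ·
  (2,5): δ = 29.11°  ✓
  (2,6): δ = 85.06°  ·
  (3,4): δ = 136.13°  ·
  (3,5): δ = 103.23°  ·
  (3,6): δ = 10.94°  ✓
  (4,5): δ = 147.10°  ·
  (4,6): δ = 32.93°  ✓
  (5,6): δ = 65.83°  ·
antipodal pairs: 7

count = 7; pairs: (0,4), (0,5), (1,4), (1,5), (2,5), (3,6), (4,6)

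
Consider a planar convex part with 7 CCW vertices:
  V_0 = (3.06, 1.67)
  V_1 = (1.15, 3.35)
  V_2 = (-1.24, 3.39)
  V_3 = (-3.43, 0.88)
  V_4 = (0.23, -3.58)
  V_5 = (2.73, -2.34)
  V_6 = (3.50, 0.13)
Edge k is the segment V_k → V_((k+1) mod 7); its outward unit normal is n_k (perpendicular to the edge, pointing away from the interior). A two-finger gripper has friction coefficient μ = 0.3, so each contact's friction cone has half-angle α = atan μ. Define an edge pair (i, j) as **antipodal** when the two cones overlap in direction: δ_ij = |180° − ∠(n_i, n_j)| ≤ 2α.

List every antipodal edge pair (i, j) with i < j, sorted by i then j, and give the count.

α = atan 0.3 = 16.70°;  2α = 33.40°
n_0 = (+0.6605, +0.7509)
n_1 = (+0.0167, +0.9999)
n_2 = (-0.7535, +0.6574)
n_3 = (-0.7730, -0.6344)
n_4 = (+0.4443, -0.8959)
n_5 = (+0.9547, -0.2976)
n_6 = (+0.9615, +0.2747)
  (0,1): δ = 139.62°  ·
  (0,2): δ = 89.77°  ·
  (0,3): δ = 9.29°  ✓
  (0,4): δ = 67.72°  ·
  (0,5): δ = 114.02°  ·
  (0,6): δ = 147.28°  ·
  (1,2): δ = 130.15°  ·
  (1,3): δ = 49.67°  ·
  (1,4): δ = 27.34°  ✓
  (1,5): δ = 73.64°  ·
  (1,6): δ = 106.90°  ·
  (2,3): δ = 99.52°  ·
  (2,4): δ = 22.51°  ✓
  (2,5): δ = 23.79°  ✓
  (2,6): δ = 57.05°  ·
  (3,4): δ = 102.99°  ·
  (3,5): δ = 56.69°  ·
  (3,6): δ = 23.43°  ✓
  (4,5): δ = 133.70°  ·
  (4,6): δ = 100.44°  ·
  (5,6): δ = 146.74°  ·
antipodal pairs: 5

count = 5; pairs: (0,3), (1,4), (2,4), (2,5), (3,6)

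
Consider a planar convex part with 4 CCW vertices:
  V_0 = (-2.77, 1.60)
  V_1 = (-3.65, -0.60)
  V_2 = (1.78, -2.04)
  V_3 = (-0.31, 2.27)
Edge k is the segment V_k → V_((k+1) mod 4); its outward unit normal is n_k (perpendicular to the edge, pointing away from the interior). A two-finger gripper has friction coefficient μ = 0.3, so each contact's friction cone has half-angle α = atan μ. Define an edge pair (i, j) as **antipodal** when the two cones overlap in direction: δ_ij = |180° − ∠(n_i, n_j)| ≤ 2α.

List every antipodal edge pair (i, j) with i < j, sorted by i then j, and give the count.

count = 1; pairs: (1,3)

α = atan 0.3 = 16.70°;  2α = 33.40°
n_0 = (-0.9285, +0.3714)
n_1 = (-0.2563, -0.9666)
n_2 = (+0.8998, +0.4363)
n_3 = (-0.2628, +0.9649)
  (0,1): δ = 83.05°  ·
  (0,2): δ = 47.67°  ·
  (0,3): δ = 127.04°  ·
  (1,2): δ = 49.28°  ·
  (1,3): δ = 30.09°  ✓
  (2,3): δ = 100.63°  ·
antipodal pairs: 1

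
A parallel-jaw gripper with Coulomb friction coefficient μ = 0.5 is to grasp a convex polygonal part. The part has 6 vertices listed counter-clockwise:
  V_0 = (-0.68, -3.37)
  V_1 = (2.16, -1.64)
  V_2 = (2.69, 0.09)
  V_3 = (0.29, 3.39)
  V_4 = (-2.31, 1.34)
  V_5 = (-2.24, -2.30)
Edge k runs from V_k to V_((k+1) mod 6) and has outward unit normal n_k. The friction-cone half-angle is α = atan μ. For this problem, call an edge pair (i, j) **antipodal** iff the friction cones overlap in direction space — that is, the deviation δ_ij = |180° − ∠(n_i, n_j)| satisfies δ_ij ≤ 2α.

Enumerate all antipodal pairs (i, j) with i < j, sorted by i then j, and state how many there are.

α = atan 0.5 = 26.57°;  2α = 53.13°
n_0 = (+0.5202, -0.8540)
n_1 = (+0.9561, -0.2929)
n_2 = (+0.8087, +0.5882)
n_3 = (-0.6192, +0.7853)
n_4 = (-0.9998, -0.0192)
n_5 = (-0.5656, -0.8247)
  (0,1): δ = 138.38°  ·
  (0,2): δ = 85.32°  ·
  (0,3): δ = 6.91°  ✓
  (0,4): δ = 59.75°  ·
  (0,5): δ = 114.21°  ·
  (1,2): δ = 126.94°  ·
  (1,3): δ = 34.71°  ✓
  (1,4): δ = 18.13°  ✓
  (1,5): δ = 72.59°  ·
  (2,3): δ = 87.77°  ·
  (2,4): δ = 34.93°  ✓
  (2,5): δ = 19.53°  ✓
  (3,4): δ = 127.15°  ·
  (3,5): δ = 72.70°  ·
  (4,5): δ = 125.55°  ·
antipodal pairs: 5

count = 5; pairs: (0,3), (1,3), (1,4), (2,4), (2,5)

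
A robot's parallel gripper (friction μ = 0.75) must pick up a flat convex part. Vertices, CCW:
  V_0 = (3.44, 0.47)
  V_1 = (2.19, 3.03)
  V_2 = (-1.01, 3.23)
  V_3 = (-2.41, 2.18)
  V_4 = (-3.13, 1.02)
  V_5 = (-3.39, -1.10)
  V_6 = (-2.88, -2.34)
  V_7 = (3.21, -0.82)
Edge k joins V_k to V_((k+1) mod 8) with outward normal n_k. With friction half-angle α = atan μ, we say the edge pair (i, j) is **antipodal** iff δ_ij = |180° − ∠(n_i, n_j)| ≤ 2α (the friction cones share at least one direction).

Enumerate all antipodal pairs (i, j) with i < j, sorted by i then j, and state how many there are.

α = atan 0.75 = 36.87°;  2α = 73.74°
n_0 = (+0.8986, +0.4388)
n_1 = (+0.0624, +0.9981)
n_2 = (-0.6000, +0.8000)
n_3 = (-0.8496, +0.5274)
n_4 = (-0.9926, +0.1217)
n_5 = (-0.9248, -0.3804)
n_6 = (+0.2422, -0.9702)
n_7 = (+0.9845, -0.1755)
  (0,1): δ = 119.60°  ·
  (0,2): δ = 79.16°  ·
  (0,3): δ = 57.85°  ✓
  (0,4): δ = 33.02°  ✓
  (0,5): δ = 3.67°  ✓
  (0,6): δ = 77.99°  ·
  (0,7): δ = 143.87°  ·
  (1,2): δ = 139.55°  ·
  (1,3): δ = 118.25°  ·
  (1,4): δ = 93.42°  ·
  (1,5): δ = 64.07°  ✓
  (1,6): δ = 17.59°  ✓
  (1,7): δ = 83.47°  ·
  (2,3): δ = 158.70°  ·
  (2,4): δ = 133.86°  ·
  (2,5): δ = 104.51°  ·
  (2,6): δ = 22.86°  ✓
  (2,7): δ = 43.02°  ✓
  (3,4): δ = 155.16°  ·
  (3,5): δ = 125.82°  ·
  (3,6): δ = 44.16°  ✓
  (3,7): δ = 21.72°  ✓
  (4,5): δ = 150.65°  ·
  (4,6): δ = 68.99°  ✓
  (4,7): δ = 3.12°  ✓
  (5,6): δ = 98.34°  ·
  (5,7): δ = 32.47°  ✓
  (6,7): δ = 114.12°  ·
antipodal pairs: 12

count = 12; pairs: (0,3), (0,4), (0,5), (1,5), (1,6), (2,6), (2,7), (3,6), (3,7), (4,6), (4,7), (5,7)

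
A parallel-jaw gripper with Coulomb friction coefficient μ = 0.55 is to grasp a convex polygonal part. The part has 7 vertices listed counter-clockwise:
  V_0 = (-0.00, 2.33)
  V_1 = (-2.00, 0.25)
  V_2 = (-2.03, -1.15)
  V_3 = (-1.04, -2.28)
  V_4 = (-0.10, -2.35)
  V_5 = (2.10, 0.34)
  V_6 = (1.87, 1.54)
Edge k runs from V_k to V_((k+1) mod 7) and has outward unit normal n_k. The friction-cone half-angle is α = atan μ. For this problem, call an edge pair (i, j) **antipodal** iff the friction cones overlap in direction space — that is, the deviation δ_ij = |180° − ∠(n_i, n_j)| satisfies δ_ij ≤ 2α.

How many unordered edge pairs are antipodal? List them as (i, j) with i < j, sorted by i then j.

α = atan 0.55 = 28.81°;  2α = 57.62°
n_0 = (-0.7208, +0.6931)
n_1 = (-0.9998, +0.0214)
n_2 = (-0.7522, -0.6590)
n_3 = (-0.0743, -0.9972)
n_4 = (+0.7741, -0.6331)
n_5 = (+0.9821, +0.1882)
n_6 = (+0.3892, +0.9212)
  (0,1): δ = 137.35°  ·
  (0,2): δ = 94.90°  ·
  (0,3): δ = 50.38°  ✓
  (0,4): δ = 4.60°  ✓
  (0,5): δ = 54.73°  ✓
  (0,6): δ = 110.97°  ·
  (1,2): δ = 137.55°  ·
  (1,3): δ = 93.03°  ·
  (1,4): δ = 38.05°  ✓
  (1,5): δ = 12.08°  ✓
  (1,6): δ = 68.33°  ·
  (2,3): δ = 135.48°  ·
  (2,4): δ = 80.50°  ·
  (2,5): δ = 30.37°  ✓
  (2,6): δ = 25.88°  ✓
  (3,4): δ = 125.02°  ·
  (3,5): δ = 74.89°  ·
  (3,6): δ = 18.64°  ✓
  (4,5): δ = 129.87°  ·
  (4,6): δ = 73.62°  ·
  (5,6): δ = 123.75°  ·
antipodal pairs: 8

count = 8; pairs: (0,3), (0,4), (0,5), (1,4), (1,5), (2,5), (2,6), (3,6)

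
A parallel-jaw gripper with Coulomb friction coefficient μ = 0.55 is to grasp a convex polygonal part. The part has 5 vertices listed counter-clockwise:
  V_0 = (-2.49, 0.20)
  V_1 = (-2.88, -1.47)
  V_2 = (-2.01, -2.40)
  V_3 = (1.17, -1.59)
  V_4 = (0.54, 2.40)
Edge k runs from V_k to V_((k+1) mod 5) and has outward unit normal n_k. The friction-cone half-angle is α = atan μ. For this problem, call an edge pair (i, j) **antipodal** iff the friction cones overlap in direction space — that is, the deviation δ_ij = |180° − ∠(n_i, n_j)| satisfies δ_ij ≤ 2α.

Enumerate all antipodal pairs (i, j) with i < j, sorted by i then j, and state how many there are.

α = atan 0.55 = 28.81°;  2α = 57.62°
n_0 = (-0.9738, +0.2274)
n_1 = (-0.7303, -0.6832)
n_2 = (+0.2468, -0.9691)
n_3 = (+0.9878, +0.1560)
n_4 = (-0.5875, +0.8092)
  (0,1): δ = 123.76°  ·
  (0,2): δ = 62.56°  ·
  (0,3): δ = 22.12°  ✓
  (0,4): δ = 139.13°  ·
  (1,2): δ = 118.80°  ·
  (1,3): δ = 34.12°  ✓
  (1,4): δ = 82.89°  ·
  (2,3): δ = 95.32°  ·
  (2,4): δ = 21.69°  ✓
  (3,4): δ = 62.99°  ·
antipodal pairs: 3

count = 3; pairs: (0,3), (1,3), (2,4)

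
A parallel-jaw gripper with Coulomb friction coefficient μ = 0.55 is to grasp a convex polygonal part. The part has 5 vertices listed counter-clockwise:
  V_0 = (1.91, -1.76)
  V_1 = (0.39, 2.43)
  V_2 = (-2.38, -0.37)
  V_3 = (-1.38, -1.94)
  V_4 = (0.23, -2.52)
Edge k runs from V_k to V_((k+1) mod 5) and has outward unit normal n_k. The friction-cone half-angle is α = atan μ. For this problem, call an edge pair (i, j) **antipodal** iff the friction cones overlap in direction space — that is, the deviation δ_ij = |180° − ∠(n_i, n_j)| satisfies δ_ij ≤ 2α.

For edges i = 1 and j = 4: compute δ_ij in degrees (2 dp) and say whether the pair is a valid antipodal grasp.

α = atan 0.55 = 28.81°;  2α = 57.62°
edge 1: e_1 = (-2.77, -2.80);  n_1 = (-0.7109, +0.7033)
edge 4: e_4 = (+1.68, +0.76);  n_4 = (+0.4122, -0.9111)
∠(n_1, n_4) = 159.03°
δ = |180° − 159.03°| = 20.97°
20.97° ≤ 2α = 57.62°  →  valid

δ = 20.97°, valid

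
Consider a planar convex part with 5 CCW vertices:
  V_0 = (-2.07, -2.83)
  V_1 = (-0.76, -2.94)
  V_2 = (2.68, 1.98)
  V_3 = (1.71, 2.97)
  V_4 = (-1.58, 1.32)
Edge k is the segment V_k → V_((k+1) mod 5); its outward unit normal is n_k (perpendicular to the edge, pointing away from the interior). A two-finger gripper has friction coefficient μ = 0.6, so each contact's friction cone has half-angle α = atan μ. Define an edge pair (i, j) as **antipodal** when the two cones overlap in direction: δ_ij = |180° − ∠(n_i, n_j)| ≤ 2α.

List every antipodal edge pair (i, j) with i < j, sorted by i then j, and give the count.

count = 5; pairs: (0,2), (0,3), (1,3), (1,4), (2,4)

α = atan 0.6 = 30.96°;  2α = 61.93°
n_0 = (-0.0837, -0.9965)
n_1 = (+0.8195, -0.5730)
n_2 = (+0.7143, +0.6999)
n_3 = (-0.4483, +0.8939)
n_4 = (-0.9931, +0.1173)
  (0,1): δ = 120.16°  ·
  (0,2): δ = 40.78°  ✓
  (0,3): δ = 31.43°  ✓
  (0,4): δ = 88.07°  ·
  (1,2): δ = 100.62°  ·
  (1,3): δ = 28.40°  ✓
  (1,4): δ = 28.23°  ✓
  (2,3): δ = 107.78°  ·
  (2,4): δ = 51.15°  ✓
  (3,4): δ = 123.37°  ·
antipodal pairs: 5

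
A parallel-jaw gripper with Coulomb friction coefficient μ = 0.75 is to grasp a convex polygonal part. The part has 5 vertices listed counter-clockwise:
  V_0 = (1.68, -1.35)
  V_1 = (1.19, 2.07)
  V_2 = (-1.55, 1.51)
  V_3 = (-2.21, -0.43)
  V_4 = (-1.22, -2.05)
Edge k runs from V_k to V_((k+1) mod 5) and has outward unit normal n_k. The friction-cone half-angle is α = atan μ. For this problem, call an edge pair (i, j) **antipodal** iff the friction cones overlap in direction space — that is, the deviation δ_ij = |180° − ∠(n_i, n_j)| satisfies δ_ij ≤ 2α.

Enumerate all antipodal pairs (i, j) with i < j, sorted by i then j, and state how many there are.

α = atan 0.75 = 36.87°;  2α = 73.74°
n_0 = (+0.9899, +0.1418)
n_1 = (-0.2002, +0.9797)
n_2 = (-0.9467, +0.3221)
n_3 = (-0.8533, -0.5215)
n_4 = (+0.2346, -0.9721)
  (0,1): δ = 86.60°  ·
  (0,2): δ = 26.94°  ✓
  (0,3): δ = 23.28°  ✓
  (0,4): δ = 95.42°  ·
  (1,2): δ = 120.34°  ·
  (1,3): δ = 70.12°  ✓
  (1,4): δ = 2.02°  ✓
  (2,3): δ = 129.78°  ·
  (2,4): δ = 57.64°  ✓
  (3,4): δ = 107.86°  ·
antipodal pairs: 5

count = 5; pairs: (0,2), (0,3), (1,3), (1,4), (2,4)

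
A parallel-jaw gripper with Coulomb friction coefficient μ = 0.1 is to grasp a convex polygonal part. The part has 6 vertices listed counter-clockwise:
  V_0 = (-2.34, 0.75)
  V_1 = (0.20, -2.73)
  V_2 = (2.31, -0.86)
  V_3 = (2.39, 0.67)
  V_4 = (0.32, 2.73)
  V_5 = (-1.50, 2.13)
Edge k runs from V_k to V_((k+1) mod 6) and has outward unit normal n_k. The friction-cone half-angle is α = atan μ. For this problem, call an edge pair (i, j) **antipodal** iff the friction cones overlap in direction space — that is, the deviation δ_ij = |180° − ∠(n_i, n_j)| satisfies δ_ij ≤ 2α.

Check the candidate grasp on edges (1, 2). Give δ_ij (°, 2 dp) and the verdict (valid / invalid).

δ = 134.54°, invalid

α = atan 0.1 = 5.71°;  2α = 11.42°
edge 1: e_1 = (+2.11, +1.87);  n_1 = (+0.6633, -0.7484)
edge 2: e_2 = (+0.08, +1.53);  n_2 = (+0.9986, -0.0522)
∠(n_1, n_2) = 45.46°
δ = |180° − 45.46°| = 134.54°
134.54° > 2α = 11.42°  →  invalid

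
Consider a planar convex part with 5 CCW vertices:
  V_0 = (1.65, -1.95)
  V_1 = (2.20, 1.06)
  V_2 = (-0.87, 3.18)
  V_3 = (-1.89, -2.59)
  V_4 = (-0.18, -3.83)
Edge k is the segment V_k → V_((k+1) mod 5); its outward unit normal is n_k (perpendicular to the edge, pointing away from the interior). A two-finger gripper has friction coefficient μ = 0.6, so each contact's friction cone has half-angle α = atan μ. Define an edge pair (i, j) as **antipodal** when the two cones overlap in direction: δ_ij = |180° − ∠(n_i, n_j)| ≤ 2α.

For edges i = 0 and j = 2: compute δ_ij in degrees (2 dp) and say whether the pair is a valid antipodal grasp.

α = atan 0.6 = 30.96°;  2α = 61.93°
edge 0: e_0 = (+0.55, +3.01);  n_0 = (+0.9837, -0.1797)
edge 2: e_2 = (-1.02, -5.77);  n_2 = (-0.9847, +0.1741)
∠(n_0, n_2) = 179.67°
δ = |180° − 179.67°| = 0.33°
0.33° ≤ 2α = 61.93°  →  valid

δ = 0.33°, valid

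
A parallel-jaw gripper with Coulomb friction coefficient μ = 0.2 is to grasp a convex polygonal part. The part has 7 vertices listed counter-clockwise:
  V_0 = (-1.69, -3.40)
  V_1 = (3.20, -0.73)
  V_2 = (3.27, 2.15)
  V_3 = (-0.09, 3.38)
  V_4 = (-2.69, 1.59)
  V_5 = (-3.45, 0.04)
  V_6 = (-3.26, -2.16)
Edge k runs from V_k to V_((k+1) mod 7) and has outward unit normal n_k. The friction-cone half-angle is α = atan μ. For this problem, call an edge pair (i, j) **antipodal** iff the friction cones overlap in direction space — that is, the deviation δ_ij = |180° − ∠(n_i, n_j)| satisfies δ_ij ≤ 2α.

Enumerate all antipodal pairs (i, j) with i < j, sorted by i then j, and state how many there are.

count = 3; pairs: (0,3), (1,5), (2,6)

α = atan 0.2 = 11.31°;  2α = 22.62°
n_0 = (+0.4792, -0.8777)
n_1 = (+0.9997, -0.0243)
n_2 = (+0.3438, +0.9391)
n_3 = (-0.5671, +0.8237)
n_4 = (-0.8979, +0.4402)
n_5 = (-0.9963, -0.0860)
n_6 = (-0.6198, -0.7848)
  (0,1): δ = 120.03°  ·
  (0,2): δ = 48.74°  ·
  (0,3): δ = 5.91°  ✓
  (0,4): δ = 35.25°  ·
  (0,5): δ = 66.30°  ·
  (0,6): δ = 113.06°  ·
  (1,2): δ = 108.71°  ·
  (1,3): δ = 54.06°  ·
  (1,4): δ = 24.73°  ·
  (1,5): δ = 6.33°  ✓
  (1,6): δ = 53.09°  ·
  (2,3): δ = 125.35°  ·
  (2,4): δ = 96.01°  ·
  (2,5): δ = 64.96°  ·
  (2,6): δ = 18.20°  ✓
  (3,4): δ = 150.67°  ·
  (3,5): δ = 119.61°  ·
  (3,6): δ = 72.85°  ·
  (4,5): δ = 148.94°  ·
  (4,6): δ = 102.18°  ·
  (5,6): δ = 133.24°  ·
antipodal pairs: 3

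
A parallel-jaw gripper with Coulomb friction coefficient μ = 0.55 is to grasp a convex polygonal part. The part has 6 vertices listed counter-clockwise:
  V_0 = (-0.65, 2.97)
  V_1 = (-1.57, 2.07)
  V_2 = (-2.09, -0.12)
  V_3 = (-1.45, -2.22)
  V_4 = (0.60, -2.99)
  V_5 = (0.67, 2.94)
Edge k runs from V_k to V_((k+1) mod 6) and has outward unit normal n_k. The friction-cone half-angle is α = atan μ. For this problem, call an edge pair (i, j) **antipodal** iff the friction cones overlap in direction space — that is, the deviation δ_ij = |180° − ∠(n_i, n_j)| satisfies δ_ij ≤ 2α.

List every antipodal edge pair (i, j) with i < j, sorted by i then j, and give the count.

α = atan 0.55 = 28.81°;  2α = 57.62°
n_0 = (-0.6993, +0.7148)
n_1 = (-0.9729, +0.2310)
n_2 = (-0.9566, -0.2915)
n_3 = (-0.3516, -0.9361)
n_4 = (+0.9999, -0.0118)
n_5 = (+0.0227, +0.9997)
  (0,1): δ = 147.73°  ·
  (0,2): δ = 117.42°  ·
  (0,3): δ = 64.96°  ·
  (0,4): δ = 44.95°  ✓
  (0,5): δ = 134.33°  ·
  (1,2): δ = 149.69°  ·
  (1,3): δ = 97.23°  ·
  (1,4): δ = 12.68°  ✓
  (1,5): δ = 102.06°  ·
  (2,3): δ = 127.54°  ·
  (2,4): δ = 17.63°  ✓
  (2,5): δ = 71.75°  ·
  (3,4): δ = 70.09°  ·
  (3,5): δ = 19.28°  ✓
  (4,5): δ = 90.63°  ·
antipodal pairs: 4

count = 4; pairs: (0,4), (1,4), (2,4), (3,5)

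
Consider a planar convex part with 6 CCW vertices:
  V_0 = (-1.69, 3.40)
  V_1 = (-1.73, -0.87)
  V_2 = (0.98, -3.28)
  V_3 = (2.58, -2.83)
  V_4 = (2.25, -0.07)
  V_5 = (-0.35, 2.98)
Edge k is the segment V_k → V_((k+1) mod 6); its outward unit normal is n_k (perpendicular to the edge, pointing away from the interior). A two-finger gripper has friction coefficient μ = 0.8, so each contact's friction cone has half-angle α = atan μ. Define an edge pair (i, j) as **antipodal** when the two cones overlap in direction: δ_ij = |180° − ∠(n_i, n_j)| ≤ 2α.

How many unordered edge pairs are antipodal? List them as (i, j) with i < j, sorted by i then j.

α = atan 0.8 = 38.66°;  2α = 77.32°
n_0 = (-1.0000, +0.0094)
n_1 = (-0.6645, -0.7473)
n_2 = (+0.2707, -0.9627)
n_3 = (+0.9929, +0.1187)
n_4 = (+0.7610, +0.6487)
n_5 = (+0.2991, +0.9542)
  (0,1): δ = 131.11°  ·
  (0,2): δ = 73.75°  ✓
  (0,3): δ = 7.35°  ✓
  (0,4): δ = 40.98°  ✓
  (0,5): δ = 73.13°  ✓
  (1,2): δ = 122.64°  ·
  (1,3): δ = 41.54°  ✓
  (1,4): δ = 7.91°  ✓
  (1,5): δ = 24.24°  ✓
  (2,3): δ = 98.89°  ·
  (2,4): δ = 65.26°  ✓
  (2,5): δ = 33.11°  ✓
  (3,4): δ = 146.37°  ·
  (3,5): δ = 114.22°  ·
  (4,5): δ = 147.85°  ·
antipodal pairs: 9

count = 9; pairs: (0,2), (0,3), (0,4), (0,5), (1,3), (1,4), (1,5), (2,4), (2,5)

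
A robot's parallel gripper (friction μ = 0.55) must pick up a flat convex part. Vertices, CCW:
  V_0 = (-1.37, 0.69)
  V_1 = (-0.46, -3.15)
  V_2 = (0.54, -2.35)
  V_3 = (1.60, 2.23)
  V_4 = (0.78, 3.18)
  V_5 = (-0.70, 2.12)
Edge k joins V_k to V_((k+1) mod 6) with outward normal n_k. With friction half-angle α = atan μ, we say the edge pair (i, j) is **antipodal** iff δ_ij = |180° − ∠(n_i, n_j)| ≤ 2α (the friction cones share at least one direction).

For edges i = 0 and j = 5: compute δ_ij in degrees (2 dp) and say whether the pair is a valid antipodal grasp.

δ = 141.56°, invalid

α = atan 0.55 = 28.81°;  2α = 57.62°
edge 0: e_0 = (+0.91, -3.84);  n_0 = (-0.9731, -0.2306)
edge 5: e_5 = (-0.67, -1.43);  n_5 = (-0.9055, +0.4243)
∠(n_0, n_5) = 38.44°
δ = |180° − 38.44°| = 141.56°
141.56° > 2α = 57.62°  →  invalid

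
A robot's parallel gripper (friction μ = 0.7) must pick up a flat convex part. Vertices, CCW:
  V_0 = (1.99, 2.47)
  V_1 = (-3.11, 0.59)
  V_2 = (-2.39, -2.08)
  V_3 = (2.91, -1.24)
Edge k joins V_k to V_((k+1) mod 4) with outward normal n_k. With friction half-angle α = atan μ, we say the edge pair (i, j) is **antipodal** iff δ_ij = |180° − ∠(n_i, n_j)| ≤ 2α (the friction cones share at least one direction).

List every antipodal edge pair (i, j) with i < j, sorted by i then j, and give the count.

count = 2; pairs: (0,2), (1,3)

α = atan 0.7 = 34.99°;  2α = 69.98°
n_0 = (-0.3459, +0.9383)
n_1 = (-0.9655, -0.2604)
n_2 = (+0.1565, -0.9877)
n_3 = (+0.9706, +0.2407)
  (0,1): δ = 95.14°  ·
  (0,2): δ = 11.23°  ✓
  (0,3): δ = 83.69°  ·
  (1,2): δ = 96.09°  ·
  (1,3): δ = 1.16°  ✓
  (2,3): δ = 85.08°  ·
antipodal pairs: 2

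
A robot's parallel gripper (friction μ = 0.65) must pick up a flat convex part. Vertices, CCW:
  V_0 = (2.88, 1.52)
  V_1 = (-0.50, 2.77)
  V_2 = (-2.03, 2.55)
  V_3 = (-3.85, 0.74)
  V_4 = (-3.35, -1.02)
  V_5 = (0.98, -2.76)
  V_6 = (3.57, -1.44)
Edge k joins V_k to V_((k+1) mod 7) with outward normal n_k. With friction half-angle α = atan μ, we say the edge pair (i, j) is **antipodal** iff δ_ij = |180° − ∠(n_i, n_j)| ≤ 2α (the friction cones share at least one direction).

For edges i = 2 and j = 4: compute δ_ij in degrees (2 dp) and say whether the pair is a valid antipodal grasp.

δ = 66.73°, invalid

α = atan 0.65 = 33.02°;  2α = 66.05°
edge 2: e_2 = (-1.82, -1.81);  n_2 = (-0.7052, +0.7091)
edge 4: e_4 = (+4.33, -1.74);  n_4 = (-0.3729, -0.9279)
∠(n_2, n_4) = 113.27°
δ = |180° − 113.27°| = 66.73°
66.73° > 2α = 66.05°  →  invalid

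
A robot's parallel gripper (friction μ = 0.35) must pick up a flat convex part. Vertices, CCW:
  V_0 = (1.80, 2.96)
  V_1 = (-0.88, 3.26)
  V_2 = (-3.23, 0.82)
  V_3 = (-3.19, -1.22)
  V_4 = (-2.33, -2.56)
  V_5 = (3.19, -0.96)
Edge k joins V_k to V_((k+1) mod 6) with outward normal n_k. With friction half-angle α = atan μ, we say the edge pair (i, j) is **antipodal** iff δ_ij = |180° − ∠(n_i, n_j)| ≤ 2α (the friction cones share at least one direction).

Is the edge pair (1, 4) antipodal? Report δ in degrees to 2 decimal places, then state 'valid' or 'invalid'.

α = atan 0.35 = 19.29°;  2α = 38.58°
edge 1: e_1 = (-2.35, -2.44);  n_1 = (-0.7203, +0.6937)
edge 4: e_4 = (+5.52, +1.60);  n_4 = (+0.2784, -0.9605)
∠(n_1, n_4) = 150.09°
δ = |180° − 150.09°| = 29.91°
29.91° ≤ 2α = 38.58°  →  valid

δ = 29.91°, valid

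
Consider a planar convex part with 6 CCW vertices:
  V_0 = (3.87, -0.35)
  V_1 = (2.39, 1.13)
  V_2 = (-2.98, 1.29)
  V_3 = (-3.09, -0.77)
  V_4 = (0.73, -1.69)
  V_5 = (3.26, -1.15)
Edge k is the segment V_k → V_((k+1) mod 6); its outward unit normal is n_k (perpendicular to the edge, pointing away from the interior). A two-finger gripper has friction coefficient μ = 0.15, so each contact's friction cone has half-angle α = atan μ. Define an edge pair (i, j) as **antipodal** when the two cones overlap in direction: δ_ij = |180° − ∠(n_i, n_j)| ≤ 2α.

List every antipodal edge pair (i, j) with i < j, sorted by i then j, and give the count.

α = atan 0.15 = 8.53°;  2α = 17.06°
n_0 = (+0.7071, +0.7071)
n_1 = (+0.0298, +0.9996)
n_2 = (-0.9986, +0.0533)
n_3 = (-0.2341, -0.9722)
n_4 = (+0.2087, -0.9780)
n_5 = (+0.7952, -0.6063)
  (0,1): δ = 136.71°  ·
  (0,2): δ = 48.06°  ·
  (0,3): δ = 31.46°  ·
  (0,4): δ = 57.05°  ·
  (0,5): δ = 97.67°  ·
  (1,2): δ = 91.35°  ·
  (1,3): δ = 11.83°  ✓
  (1,4): δ = 13.75°  ✓
  (1,5): δ = 54.38°  ·
  (2,3): δ = 100.48°  ·
  (2,4): δ = 74.90°  ·
  (2,5): δ = 34.27°  ·
  (3,4): δ = 154.41°  ·
  (3,5): δ = 113.78°  ·
  (4,5): δ = 139.37°  ·
antipodal pairs: 2

count = 2; pairs: (1,3), (1,4)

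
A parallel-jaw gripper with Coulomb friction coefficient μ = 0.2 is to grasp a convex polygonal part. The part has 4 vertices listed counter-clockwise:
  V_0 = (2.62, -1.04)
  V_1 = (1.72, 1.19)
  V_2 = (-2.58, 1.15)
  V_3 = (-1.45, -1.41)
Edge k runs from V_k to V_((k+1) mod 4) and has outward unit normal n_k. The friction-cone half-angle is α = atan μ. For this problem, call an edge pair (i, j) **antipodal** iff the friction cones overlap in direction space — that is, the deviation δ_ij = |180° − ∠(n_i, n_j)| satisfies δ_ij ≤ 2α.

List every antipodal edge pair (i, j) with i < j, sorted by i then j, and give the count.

α = atan 0.2 = 11.31°;  2α = 22.62°
n_0 = (+0.9273, +0.3743)
n_1 = (-0.0093, +1.0000)
n_2 = (-0.9148, -0.4038)
n_3 = (+0.0905, -0.9959)
  (0,1): δ = 111.45°  ·
  (0,2): δ = 1.84°  ✓
  (0,3): δ = 73.22°  ·
  (1,2): δ = 66.72°  ·
  (1,3): δ = 4.66°  ✓
  (2,3): δ = 108.62°  ·
antipodal pairs: 2

count = 2; pairs: (0,2), (1,3)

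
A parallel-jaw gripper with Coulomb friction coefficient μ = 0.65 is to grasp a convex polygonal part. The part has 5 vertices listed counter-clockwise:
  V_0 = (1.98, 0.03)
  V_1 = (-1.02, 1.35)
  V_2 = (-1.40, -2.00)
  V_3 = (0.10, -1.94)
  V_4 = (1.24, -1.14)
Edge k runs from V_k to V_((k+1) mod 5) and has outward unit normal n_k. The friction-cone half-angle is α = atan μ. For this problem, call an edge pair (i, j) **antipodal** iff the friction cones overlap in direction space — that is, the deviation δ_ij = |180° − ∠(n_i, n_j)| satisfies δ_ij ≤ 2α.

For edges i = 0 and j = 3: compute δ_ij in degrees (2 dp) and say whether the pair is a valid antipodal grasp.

δ = 58.81°, valid

α = atan 0.65 = 33.02°;  2α = 66.05°
edge 0: e_0 = (-3.00, +1.32);  n_0 = (+0.4027, +0.9153)
edge 3: e_3 = (+1.14, +0.80);  n_3 = (+0.5744, -0.8186)
∠(n_0, n_3) = 121.19°
δ = |180° − 121.19°| = 58.81°
58.81° ≤ 2α = 66.05°  →  valid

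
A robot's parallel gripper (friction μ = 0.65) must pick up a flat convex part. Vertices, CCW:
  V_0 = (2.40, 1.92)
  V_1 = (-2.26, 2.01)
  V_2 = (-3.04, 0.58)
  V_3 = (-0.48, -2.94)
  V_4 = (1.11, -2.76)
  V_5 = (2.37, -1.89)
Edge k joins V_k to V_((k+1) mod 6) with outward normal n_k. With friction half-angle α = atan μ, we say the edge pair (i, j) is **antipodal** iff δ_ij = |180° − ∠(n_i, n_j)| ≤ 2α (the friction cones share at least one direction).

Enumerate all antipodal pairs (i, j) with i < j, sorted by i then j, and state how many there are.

α = atan 0.65 = 33.02°;  2α = 66.05°
n_0 = (+0.0193, +0.9998)
n_1 = (-0.8779, +0.4789)
n_2 = (-0.8087, -0.5882)
n_3 = (+0.1125, -0.9937)
n_4 = (+0.5682, -0.8229)
n_5 = (+1.0000, -0.0079)
  (0,1): δ = 117.50°  ·
  (0,2): δ = 52.87°  ✓
  (0,3): δ = 7.57°  ✓
  (0,4): δ = 35.73°  ✓
  (0,5): δ = 90.66°  ·
  (1,2): δ = 115.36°  ·
  (1,3): δ = 54.93°  ✓
  (1,4): δ = 26.77°  ✓
  (1,5): δ = 28.16°  ✓
  (2,3): δ = 119.57°  ·
  (2,4): δ = 91.40°  ·
  (2,5): δ = 36.48°  ✓
  (3,4): δ = 151.83°  ·
  (3,5): δ = 96.91°  ·
  (4,5): δ = 125.08°  ·
antipodal pairs: 7

count = 7; pairs: (0,2), (0,3), (0,4), (1,3), (1,4), (1,5), (2,5)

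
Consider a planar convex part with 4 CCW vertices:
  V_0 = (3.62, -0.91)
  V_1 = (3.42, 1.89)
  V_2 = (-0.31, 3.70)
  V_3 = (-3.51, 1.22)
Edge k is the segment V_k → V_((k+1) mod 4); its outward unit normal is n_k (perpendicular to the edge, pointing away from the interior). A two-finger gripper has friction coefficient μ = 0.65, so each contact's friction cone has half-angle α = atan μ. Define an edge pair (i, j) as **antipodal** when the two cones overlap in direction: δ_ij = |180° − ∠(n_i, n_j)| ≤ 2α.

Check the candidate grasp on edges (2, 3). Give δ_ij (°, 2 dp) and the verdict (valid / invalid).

α = atan 0.65 = 33.02°;  2α = 66.05°
edge 2: e_2 = (-3.20, -2.48);  n_2 = (-0.6126, +0.7904)
edge 3: e_3 = (+7.13, -2.13);  n_3 = (-0.2862, -0.9582)
∠(n_2, n_3) = 125.59°
δ = |180° − 125.59°| = 54.41°
54.41° ≤ 2α = 66.05°  →  valid

δ = 54.41°, valid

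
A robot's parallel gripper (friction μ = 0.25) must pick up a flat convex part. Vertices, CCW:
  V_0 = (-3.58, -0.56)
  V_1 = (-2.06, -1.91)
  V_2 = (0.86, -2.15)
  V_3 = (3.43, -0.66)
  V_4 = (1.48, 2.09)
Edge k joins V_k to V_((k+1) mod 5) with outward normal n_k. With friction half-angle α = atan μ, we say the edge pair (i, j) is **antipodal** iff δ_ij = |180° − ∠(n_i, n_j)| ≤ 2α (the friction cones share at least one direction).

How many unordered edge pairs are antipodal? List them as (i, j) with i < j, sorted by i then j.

α = atan 0.25 = 14.04°;  2α = 28.07°
n_0 = (-0.6641, -0.7477)
n_1 = (-0.0819, -0.9966)
n_2 = (+0.5016, -0.8651)
n_3 = (+0.8157, +0.5784)
n_4 = (-0.4639, +0.8859)
  (0,1): δ = 143.09°  ·
  (0,2): δ = 108.29°  ·
  (0,3): δ = 13.05°  ✓
  (0,4): δ = 69.25°  ·
  (1,2): δ = 145.20°  ·
  (1,3): δ = 49.96°  ·
  (1,4): δ = 32.34°  ·
  (2,3): δ = 84.76°  ·
  (2,4): δ = 2.46°  ✓
  (3,4): δ = 97.70°  ·
antipodal pairs: 2

count = 2; pairs: (0,3), (2,4)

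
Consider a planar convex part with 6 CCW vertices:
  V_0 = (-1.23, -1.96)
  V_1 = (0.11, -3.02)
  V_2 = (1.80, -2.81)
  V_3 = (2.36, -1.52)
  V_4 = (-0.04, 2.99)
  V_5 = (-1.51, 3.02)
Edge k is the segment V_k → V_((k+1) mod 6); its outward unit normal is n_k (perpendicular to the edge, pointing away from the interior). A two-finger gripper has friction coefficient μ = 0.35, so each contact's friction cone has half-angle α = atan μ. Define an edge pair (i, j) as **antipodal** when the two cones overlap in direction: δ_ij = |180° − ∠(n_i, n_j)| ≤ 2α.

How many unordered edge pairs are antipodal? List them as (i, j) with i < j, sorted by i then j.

count = 5; pairs: (0,3), (0,4), (1,4), (2,5), (3,5)

α = atan 0.35 = 19.29°;  2α = 38.58°
n_0 = (-0.6204, -0.7843)
n_1 = (+0.1233, -0.9924)
n_2 = (+0.9173, -0.3982)
n_3 = (+0.8828, +0.4698)
n_4 = (+0.0204, +0.9998)
n_5 = (-0.9984, -0.0561)
  (0,1): δ = 134.57°  ·
  (0,2): δ = 75.12°  ·
  (0,3): δ = 23.63°  ✓
  (0,4): δ = 37.18°  ✓
  (0,5): δ = 131.56°  ·
  (1,2): δ = 120.55°  ·
  (1,3): δ = 69.06°  ·
  (1,4): δ = 8.25°  ✓
  (1,5): δ = 86.13°  ·
  (2,3): δ = 128.51°  ·
  (2,4): δ = 67.70°  ·
  (2,5): δ = 26.68°  ✓
  (3,4): δ = 119.19°  ·
  (3,5): δ = 24.80°  ✓
  (4,5): δ = 85.61°  ·
antipodal pairs: 5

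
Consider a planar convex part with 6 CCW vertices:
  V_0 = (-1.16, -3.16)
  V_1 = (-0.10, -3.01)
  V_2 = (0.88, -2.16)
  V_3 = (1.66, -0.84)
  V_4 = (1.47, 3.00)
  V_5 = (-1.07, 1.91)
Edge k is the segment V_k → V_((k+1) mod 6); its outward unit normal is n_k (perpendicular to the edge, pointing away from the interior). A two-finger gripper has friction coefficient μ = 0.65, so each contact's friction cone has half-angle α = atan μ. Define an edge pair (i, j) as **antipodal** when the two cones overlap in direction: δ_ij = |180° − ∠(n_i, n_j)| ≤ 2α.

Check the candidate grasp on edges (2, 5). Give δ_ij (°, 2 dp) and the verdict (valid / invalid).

δ = 29.56°, valid

α = atan 0.65 = 33.02°;  2α = 66.05°
edge 2: e_2 = (+0.78, +1.32);  n_2 = (+0.8609, -0.5087)
edge 5: e_5 = (-0.09, -5.07);  n_5 = (-0.9998, +0.0177)
∠(n_2, n_5) = 150.44°
δ = |180° − 150.44°| = 29.56°
29.56° ≤ 2α = 66.05°  →  valid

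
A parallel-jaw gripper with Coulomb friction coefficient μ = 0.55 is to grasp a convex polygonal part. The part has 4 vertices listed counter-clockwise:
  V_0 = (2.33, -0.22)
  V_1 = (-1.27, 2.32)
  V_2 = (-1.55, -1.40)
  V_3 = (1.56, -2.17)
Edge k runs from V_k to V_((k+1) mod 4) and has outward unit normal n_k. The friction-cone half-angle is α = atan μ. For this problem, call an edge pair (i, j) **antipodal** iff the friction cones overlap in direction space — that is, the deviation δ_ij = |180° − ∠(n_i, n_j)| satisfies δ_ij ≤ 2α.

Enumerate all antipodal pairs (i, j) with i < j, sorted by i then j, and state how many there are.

count = 2; pairs: (0,2), (1,3)

α = atan 0.55 = 28.81°;  2α = 57.62°
n_0 = (+0.5765, +0.8171)
n_1 = (-0.9972, +0.0751)
n_2 = (-0.2403, -0.9707)
n_3 = (+0.9301, -0.3673)
  (0,1): δ = 59.10°  ·
  (0,2): δ = 21.30°  ✓
  (0,3): δ = 103.66°  ·
  (1,2): δ = 99.60°  ·
  (1,3): δ = 17.24°  ✓
  (2,3): δ = 97.64°  ·
antipodal pairs: 2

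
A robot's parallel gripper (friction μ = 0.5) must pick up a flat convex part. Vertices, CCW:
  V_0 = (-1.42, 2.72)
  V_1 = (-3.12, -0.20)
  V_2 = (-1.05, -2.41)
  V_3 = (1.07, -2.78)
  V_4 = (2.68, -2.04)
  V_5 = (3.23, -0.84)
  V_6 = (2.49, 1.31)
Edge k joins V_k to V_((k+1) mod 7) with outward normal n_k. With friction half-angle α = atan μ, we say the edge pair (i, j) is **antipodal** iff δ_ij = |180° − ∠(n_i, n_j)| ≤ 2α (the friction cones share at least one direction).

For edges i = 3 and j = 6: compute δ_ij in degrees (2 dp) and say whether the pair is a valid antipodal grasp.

δ = 44.51°, valid

α = atan 0.5 = 26.57°;  2α = 53.13°
edge 3: e_3 = (+1.61, +0.74);  n_3 = (+0.4176, -0.9086)
edge 6: e_6 = (-3.91, +1.41);  n_6 = (+0.3392, +0.9407)
∠(n_3, n_6) = 135.49°
δ = |180° − 135.49°| = 44.51°
44.51° ≤ 2α = 53.13°  →  valid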